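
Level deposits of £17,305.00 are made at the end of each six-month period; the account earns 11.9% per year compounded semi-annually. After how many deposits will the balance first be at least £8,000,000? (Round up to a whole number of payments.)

58 payments

Periodic rate r = 0.119/2 per half-year; n is counted in half-years.
Ordinary annuity FV: 8,000,000 = 17,305 × [((1+r)^n − 1)/r].
(1+r)^n = 1 + 8,000,000 × r / 17,305, so n = ln(1 + 8,000,000·r/17,305) / ln(1+r) = 57.96.
Round up to a whole number of payments: n = 58.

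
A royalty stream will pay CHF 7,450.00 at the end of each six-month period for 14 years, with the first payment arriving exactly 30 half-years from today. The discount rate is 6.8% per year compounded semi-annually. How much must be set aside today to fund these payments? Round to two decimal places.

Ordinary annuity of 28 payments, first payment at period 30.
Periodic rate r = 0.068/2 per half-year; n is counted in half-years.
The ordinary-annuity PV formula values the stream one period before the first payment (period 29); discount that back 29 periods:
PV₀ = 7,450 × [1 − (1+r)^−28] / r × (1+r)^−29 = CHF 50,512.14

CHF 50,512.14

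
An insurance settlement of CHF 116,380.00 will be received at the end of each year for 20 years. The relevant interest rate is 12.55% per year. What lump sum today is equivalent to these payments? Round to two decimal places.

This is an ordinary annuity: 20 payments of CHF 116,380.00 at the end of each year.
Periodic rate r = 0.1255 per year.
PV = PMT × [(1 − (1+r)^−n)/r] = 116,380 × [1 − (1+r)^−20] / r = CHF 840,169.19

CHF 840,169.19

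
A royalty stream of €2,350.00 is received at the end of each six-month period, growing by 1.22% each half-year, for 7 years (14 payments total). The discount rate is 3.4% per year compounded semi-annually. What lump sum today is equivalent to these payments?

€31,376.09

Periodic rate r = 0.034/2 per half-year; n is counted in half-years.
Growing ordinary annuity: PV = PMT₁ × [1 − ((1+g)/(1+r))^n] / (r − g) = 2,350 × [1 − ((1+0.0122)/(1+r))^14] / (r − 0.0122) = €31,376.09.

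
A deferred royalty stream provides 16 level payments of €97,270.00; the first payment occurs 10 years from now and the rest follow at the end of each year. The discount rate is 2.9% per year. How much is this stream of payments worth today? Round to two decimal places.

€951,906.58

Ordinary annuity of 16 payments, first payment at period 10.
Periodic rate r = 0.029 per year.
The ordinary-annuity PV formula values the stream one period before the first payment (period 9); discount that back 9 periods:
PV₀ = 97,270 × [1 − (1+r)^−16] / r × (1+r)^−9 = €951,906.58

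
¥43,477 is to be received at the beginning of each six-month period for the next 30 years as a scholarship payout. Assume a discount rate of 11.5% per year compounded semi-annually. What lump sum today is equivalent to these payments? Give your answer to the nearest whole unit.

¥771,670

This is an annuity due: 60 payments of ¥43,477 at the beginning of each six-month period.
Periodic rate r = 0.115/2 per half-year; n is counted in half-years.
PV = PMT × [(1 − (1+r)^−n)/r] × (1+r) = 43,477 × [1 − (1+r)^−60] / r × (1+r) = ¥771,670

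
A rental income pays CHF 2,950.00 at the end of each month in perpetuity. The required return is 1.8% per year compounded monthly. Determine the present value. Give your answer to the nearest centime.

Periodic rate r = 0.018/12 per month.
Level perpetuity: PV = PMT / r = 2,950 / (0.018/12) = CHF 1,966,666.67.

CHF 1,966,666.67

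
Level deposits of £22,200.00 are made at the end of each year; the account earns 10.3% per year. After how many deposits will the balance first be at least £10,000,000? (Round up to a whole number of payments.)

40 payments

Periodic rate r = 0.103 per year.
Ordinary annuity FV: 10,000,000 = 22,200 × [((1+r)^n − 1)/r].
(1+r)^n = 1 + 10,000,000 × r / 22,200, so n = ln(1 + 10,000,000·r/22,200) / ln(1+r) = 39.36.
Round up to a whole number of payments: n = 40.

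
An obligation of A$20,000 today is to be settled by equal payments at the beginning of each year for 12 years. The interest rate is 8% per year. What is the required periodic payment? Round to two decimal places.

A$2,457.32

Level annuity due; solve PV = PMT × [(1 − (1+r)^−n)/r] × (1+r) for PMT.
Periodic rate r = 0.08 per year.
With n = 12: PMT = 20,000 / ([(1 − (1+r)^−n)/r] × (1+r)) = A$2,457.32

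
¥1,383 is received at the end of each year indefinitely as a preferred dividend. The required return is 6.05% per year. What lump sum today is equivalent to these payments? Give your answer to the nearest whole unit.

¥22,860

Periodic rate r = 0.0605 per year.
Level perpetuity: PV = PMT / r = 1,383 / (0.0605) = ¥22,860.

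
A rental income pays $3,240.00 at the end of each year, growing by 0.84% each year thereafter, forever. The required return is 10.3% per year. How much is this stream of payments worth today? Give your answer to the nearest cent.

Periodic rate r = 0.103 per year.
Growing perpetuity (Gordon): PV = PMT₁ / (r − g) = 3,240 / (r − 0.0084) = $34,249.47.

$34,249.47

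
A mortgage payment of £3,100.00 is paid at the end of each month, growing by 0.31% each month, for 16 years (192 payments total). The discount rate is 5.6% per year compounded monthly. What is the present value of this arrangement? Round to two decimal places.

Periodic rate r = 0.056/12 per month; n is counted in months.
Growing ordinary annuity: PV = PMT₁ × [1 − ((1+g)/(1+r))^n] / (r − g) = 3,100 × [1 − ((1+0.0031)/(1+r))^192] / (r − 0.0031) = £512,316.07.

£512,316.07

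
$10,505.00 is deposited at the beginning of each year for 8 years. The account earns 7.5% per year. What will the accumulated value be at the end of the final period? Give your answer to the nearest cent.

This is an annuity due: 8 deposits of $10,505.00 at the beginning of each year.
Periodic rate r = 0.075 per year.
FV = PMT × [((1+r)^n − 1)/r] × (1+r) = 10,505 × [(1+r)^8 − 1] / r × (1+r) = $117,969.56

$117,969.56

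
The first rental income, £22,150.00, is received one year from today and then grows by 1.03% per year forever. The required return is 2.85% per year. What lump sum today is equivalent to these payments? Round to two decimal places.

Periodic rate r = 0.0285 per year.
Growing perpetuity (Gordon): PV = PMT₁ / (r − g) = 22,150 / (r − 0.0103) = £1,217,032.97.

£1,217,032.97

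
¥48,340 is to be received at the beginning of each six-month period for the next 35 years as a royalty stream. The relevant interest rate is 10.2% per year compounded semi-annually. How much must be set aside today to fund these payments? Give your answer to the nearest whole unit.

This is an annuity due: 70 payments of ¥48,340 at the beginning of each six-month period.
Periodic rate r = 0.102/2 per half-year; n is counted in half-years.
PV = PMT × [(1 − (1+r)^−n)/r] × (1+r) = 48,340 × [1 − (1+r)^−70] / r × (1+r) = ¥965,553

¥965,553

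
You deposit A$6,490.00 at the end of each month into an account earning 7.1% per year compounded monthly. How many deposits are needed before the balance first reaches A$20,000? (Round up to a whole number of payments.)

4 payments

Periodic rate r = 0.071/12 per month; n is counted in months.
Ordinary annuity FV: 20,000 = 6,490 × [((1+r)^n − 1)/r].
(1+r)^n = 1 + 20,000 × r / 6,490, so n = ln(1 + 20,000·r/6,490) / ln(1+r) = 3.06.
Round up to a whole number of payments: n = 4.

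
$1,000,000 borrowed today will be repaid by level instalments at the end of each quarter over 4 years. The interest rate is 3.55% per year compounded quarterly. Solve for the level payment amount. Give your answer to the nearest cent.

Level ordinary annuity; solve PV = PMT × [(1 − (1+r)^−n)/r] for PMT.
Periodic rate r = 0.0355/4 per quarter; n is counted in quarters.
With n = 16: PMT = 1,000,000 / ([(1 − (1+r)^−n)/r]) = $67,318.96

$67,318.96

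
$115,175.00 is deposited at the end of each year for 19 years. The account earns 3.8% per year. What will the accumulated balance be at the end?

$3,125,443.67

This is an ordinary annuity: 19 deposits of $115,175.00 at the end of each year.
Periodic rate r = 0.038 per year.
FV = PMT × [((1+r)^n − 1)/r] = 115,175 × [(1+r)^19 − 1] / r = $3,125,443.67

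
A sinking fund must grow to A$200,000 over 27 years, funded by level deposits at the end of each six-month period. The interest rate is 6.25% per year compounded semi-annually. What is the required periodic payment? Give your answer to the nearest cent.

A$1,464.35

Level ordinary annuity; solve FV = PMT × [((1+r)^n − 1)/r] for PMT.
Periodic rate r = 0.0625/2 per half-year; n is counted in half-years.
With n = 54: PMT = 200,000 / ([((1+r)^n − 1)/r]) = A$1,464.35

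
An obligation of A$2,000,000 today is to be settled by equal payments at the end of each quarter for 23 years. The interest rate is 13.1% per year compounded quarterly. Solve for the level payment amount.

Level ordinary annuity; solve PV = PMT × [(1 − (1+r)^−n)/r] for PMT.
Periodic rate r = 0.131/4 per quarter; n is counted in quarters.
With n = 92: PMT = 2,000,000 / ([(1 − (1+r)^−n)/r]) = A$69,061.88

A$69,061.88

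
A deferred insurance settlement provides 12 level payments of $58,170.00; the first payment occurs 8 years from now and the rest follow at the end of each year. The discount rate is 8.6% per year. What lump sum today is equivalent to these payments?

$238,587.61

Ordinary annuity of 12 payments, first payment at period 8.
Periodic rate r = 0.086 per year.
The ordinary-annuity PV formula values the stream one period before the first payment (period 7); discount that back 7 periods:
PV₀ = 58,170 × [1 − (1+r)^−12] / r × (1+r)^−7 = $238,587.61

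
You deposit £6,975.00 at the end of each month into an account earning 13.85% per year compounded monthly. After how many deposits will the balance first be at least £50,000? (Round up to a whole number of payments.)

7 payments

Periodic rate r = 0.1385/12 per month; n is counted in months.
Ordinary annuity FV: 50,000 = 6,975 × [((1+r)^n − 1)/r].
(1+r)^n = 1 + 50,000 × r / 6,975, so n = ln(1 + 50,000·r/6,975) / ln(1+r) = 6.93.
Round up to a whole number of payments: n = 7.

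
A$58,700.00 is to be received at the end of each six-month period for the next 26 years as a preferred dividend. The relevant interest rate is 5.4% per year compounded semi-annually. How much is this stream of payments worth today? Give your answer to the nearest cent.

This is an ordinary annuity: 52 payments of A$58,700.00 at the end of each six-month period.
Periodic rate r = 0.054/2 per half-year; n is counted in half-years.
PV = PMT × [(1 − (1+r)^−n)/r] = 58,700 × [1 − (1+r)^−52] / r = A$1,630,058.58

A$1,630,058.58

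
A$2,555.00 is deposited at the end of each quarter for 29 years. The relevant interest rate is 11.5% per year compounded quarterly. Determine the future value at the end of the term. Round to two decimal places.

A$2,291,779.88

This is an ordinary annuity: 116 deposits of A$2,555.00 at the end of each quarter.
Periodic rate r = 0.115/4 per quarter; n is counted in quarters.
FV = PMT × [((1+r)^n − 1)/r] = 2,555 × [(1+r)^116 − 1] / r = A$2,291,779.88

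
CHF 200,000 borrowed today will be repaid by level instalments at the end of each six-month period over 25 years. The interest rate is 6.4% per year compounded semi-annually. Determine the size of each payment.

Level ordinary annuity; solve PV = PMT × [(1 − (1+r)^−n)/r] for PMT.
Periodic rate r = 0.064/2 per half-year; n is counted in half-years.
With n = 50: PMT = 200,000 / ([(1 − (1+r)^−n)/r]) = CHF 8,070.84

CHF 8,070.84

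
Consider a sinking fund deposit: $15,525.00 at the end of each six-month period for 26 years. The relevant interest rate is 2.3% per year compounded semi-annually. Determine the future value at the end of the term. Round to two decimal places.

$1,096,582.69

This is an ordinary annuity: 52 deposits of $15,525.00 at the end of each six-month period.
Periodic rate r = 0.023/2 per half-year; n is counted in half-years.
FV = PMT × [((1+r)^n − 1)/r] = 15,525 × [(1+r)^52 − 1] / r = $1,096,582.69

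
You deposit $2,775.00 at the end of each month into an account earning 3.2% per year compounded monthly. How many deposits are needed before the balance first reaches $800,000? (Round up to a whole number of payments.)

215 payments

Periodic rate r = 0.032/12 per month; n is counted in months.
Ordinary annuity FV: 800,000 = 2,775 × [((1+r)^n − 1)/r].
(1+r)^n = 1 + 800,000 × r / 2,775, so n = ln(1 + 800,000·r/2,775) / ln(1+r) = 214.14.
Round up to a whole number of payments: n = 215.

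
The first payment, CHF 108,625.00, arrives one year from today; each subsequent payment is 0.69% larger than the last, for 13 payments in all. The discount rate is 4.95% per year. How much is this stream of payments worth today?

Periodic rate r = 0.0495 per year.
Growing ordinary annuity: PV = PMT₁ × [1 − ((1+g)/(1+r))^n] / (r − g) = 108,625 × [1 − ((1+0.0069)/(1+r))^13] / (r − 0.0069) = CHF 1,061,992.50.

CHF 1,061,992.50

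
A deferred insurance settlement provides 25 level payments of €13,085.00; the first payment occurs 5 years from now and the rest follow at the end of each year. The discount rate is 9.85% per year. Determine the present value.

Ordinary annuity of 25 payments, first payment at period 5.
Periodic rate r = 0.0985 per year.
The ordinary-annuity PV formula values the stream one period before the first payment (period 4); discount that back 4 periods:
PV₀ = 13,085 × [1 − (1+r)^−25] / r × (1+r)^−4 = €82,517.55

€82,517.55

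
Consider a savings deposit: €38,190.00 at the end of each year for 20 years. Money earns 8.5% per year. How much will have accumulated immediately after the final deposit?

€1,847,518.14

This is an ordinary annuity: 20 deposits of €38,190.00 at the end of each year.
Periodic rate r = 0.085 per year.
FV = PMT × [((1+r)^n − 1)/r] = 38,190 × [(1+r)^20 − 1] / r = €1,847,518.14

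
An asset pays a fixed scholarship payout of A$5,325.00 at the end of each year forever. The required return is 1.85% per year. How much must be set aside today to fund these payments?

A$287,837.84

Periodic rate r = 0.0185 per year.
Level perpetuity: PV = PMT / r = 5,325 / (0.0185) = A$287,837.84.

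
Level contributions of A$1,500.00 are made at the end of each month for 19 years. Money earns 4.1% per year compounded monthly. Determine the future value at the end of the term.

A$516,468.38

This is an ordinary annuity: 228 deposits of A$1,500.00 at the end of each month.
Periodic rate r = 0.041/12 per month; n is counted in months.
FV = PMT × [((1+r)^n − 1)/r] = 1,500 × [(1+r)^228 − 1] / r = A$516,468.38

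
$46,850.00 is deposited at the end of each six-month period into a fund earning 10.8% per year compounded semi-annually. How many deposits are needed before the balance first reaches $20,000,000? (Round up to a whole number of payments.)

Periodic rate r = 0.108/2 per half-year; n is counted in half-years.
Ordinary annuity FV: 20,000,000 = 46,850 × [((1+r)^n − 1)/r].
(1+r)^n = 1 + 20,000,000 × r / 46,850, so n = ln(1 + 20,000,000·r/46,850) / ln(1+r) = 60.47.
Round up to a whole number of payments: n = 61.

61 payments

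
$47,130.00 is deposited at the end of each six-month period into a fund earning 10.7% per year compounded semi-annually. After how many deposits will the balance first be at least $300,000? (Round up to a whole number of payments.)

6 payments

Periodic rate r = 0.107/2 per half-year; n is counted in half-years.
Ordinary annuity FV: 300,000 = 47,130 × [((1+r)^n − 1)/r].
(1+r)^n = 1 + 300,000 × r / 47,130, so n = ln(1 + 300,000·r/47,130) / ln(1+r) = 5.62.
Round up to a whole number of payments: n = 6.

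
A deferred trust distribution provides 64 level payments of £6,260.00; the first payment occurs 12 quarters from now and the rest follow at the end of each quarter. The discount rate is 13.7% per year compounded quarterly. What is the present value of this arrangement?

£111,570.58

Ordinary annuity of 64 payments, first payment at period 12.
Periodic rate r = 0.137/4 per quarter; n is counted in quarters.
The ordinary-annuity PV formula values the stream one period before the first payment (period 11); discount that back 11 periods:
PV₀ = 6,260 × [1 − (1+r)^−64] / r × (1+r)^−11 = £111,570.58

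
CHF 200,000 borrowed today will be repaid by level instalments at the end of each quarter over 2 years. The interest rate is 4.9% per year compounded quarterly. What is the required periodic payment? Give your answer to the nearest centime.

Level ordinary annuity; solve PV = PMT × [(1 − (1+r)^−n)/r] for PMT.
Periodic rate r = 0.049/4 per quarter; n is counted in quarters.
With n = 8: PMT = 200,000 / ([(1 − (1+r)^−n)/r]) = CHF 26,397.70

CHF 26,397.70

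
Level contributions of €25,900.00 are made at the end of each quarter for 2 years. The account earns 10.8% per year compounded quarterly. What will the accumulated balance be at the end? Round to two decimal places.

This is an ordinary annuity: 8 deposits of €25,900.00 at the end of each quarter.
Periodic rate r = 0.108/4 per quarter; n is counted in quarters.
FV = PMT × [((1+r)^n − 1)/r] = 25,900 × [(1+r)^8 − 1] / r = €227,874.21

€227,874.21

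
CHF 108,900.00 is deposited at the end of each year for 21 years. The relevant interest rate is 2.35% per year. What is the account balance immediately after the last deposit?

This is an ordinary annuity: 21 deposits of CHF 108,900.00 at the end of each year.
Periodic rate r = 0.0235 per year.
FV = PMT × [((1+r)^n − 1)/r] = 108,900 × [(1+r)^21 − 1] / r = CHF 2,913,486.69

CHF 2,913,486.69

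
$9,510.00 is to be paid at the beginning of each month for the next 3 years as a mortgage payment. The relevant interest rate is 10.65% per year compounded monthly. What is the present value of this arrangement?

This is an annuity due: 36 payments of $9,510.00 at the beginning of each month.
Periodic rate r = 0.1065/12 per month; n is counted in months.
PV = PMT × [(1 − (1+r)^−n)/r] × (1+r) = 9,510 × [1 − (1+r)^−36] / r × (1+r) = $294,548.76

$294,548.76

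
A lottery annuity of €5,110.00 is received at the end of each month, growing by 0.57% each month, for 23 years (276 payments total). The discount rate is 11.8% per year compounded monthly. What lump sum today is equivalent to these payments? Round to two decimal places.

€837,729.21

Periodic rate r = 0.118/12 per month; n is counted in months.
Growing ordinary annuity: PV = PMT₁ × [1 − ((1+g)/(1+r))^n] / (r − g) = 5,110 × [1 − ((1+0.0057)/(1+r))^276] / (r − 0.0057) = €837,729.21.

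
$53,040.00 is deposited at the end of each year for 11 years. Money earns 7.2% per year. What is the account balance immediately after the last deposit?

This is an ordinary annuity: 11 deposits of $53,040.00 at the end of each year.
Periodic rate r = 0.072 per year.
FV = PMT × [((1+r)^n − 1)/r] = 53,040 × [(1+r)^11 − 1] / r = $846,088.20

$846,088.20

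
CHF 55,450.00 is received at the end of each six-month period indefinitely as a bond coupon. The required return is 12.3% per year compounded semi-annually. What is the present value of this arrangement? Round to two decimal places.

CHF 901,626.02

Periodic rate r = 0.123/2 per half-year.
Level perpetuity: PV = PMT / r = 55,450 / (0.123/2) = CHF 901,626.02.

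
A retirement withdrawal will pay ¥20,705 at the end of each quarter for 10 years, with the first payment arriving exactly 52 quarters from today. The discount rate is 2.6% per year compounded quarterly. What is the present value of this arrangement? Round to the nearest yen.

¥522,593

Ordinary annuity of 40 payments, first payment at period 52.
Periodic rate r = 0.026/4 per quarter; n is counted in quarters.
The ordinary-annuity PV formula values the stream one period before the first payment (period 51); discount that back 51 periods:
PV₀ = 20,705 × [1 − (1+r)^−40] / r × (1+r)^−51 = ¥522,593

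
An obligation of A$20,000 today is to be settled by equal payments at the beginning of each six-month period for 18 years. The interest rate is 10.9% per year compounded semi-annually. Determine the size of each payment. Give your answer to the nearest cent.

A$1,213.25

Level annuity due; solve PV = PMT × [(1 − (1+r)^−n)/r] × (1+r) for PMT.
Periodic rate r = 0.109/2 per half-year; n is counted in half-years.
With n = 36: PMT = 20,000 / ([(1 − (1+r)^−n)/r] × (1+r)) = A$1,213.25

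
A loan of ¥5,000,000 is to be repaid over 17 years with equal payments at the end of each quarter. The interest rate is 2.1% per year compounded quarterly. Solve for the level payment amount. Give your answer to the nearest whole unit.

Level ordinary annuity; solve PV = PMT × [(1 − (1+r)^−n)/r] for PMT.
Periodic rate r = 0.021/4 per quarter; n is counted in quarters.
With n = 68: PMT = 5,000,000 / ([(1 − (1+r)^−n)/r]) = ¥87,625

¥87,625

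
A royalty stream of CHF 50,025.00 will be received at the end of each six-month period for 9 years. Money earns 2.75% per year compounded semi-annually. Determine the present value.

This is an ordinary annuity: 18 payments of CHF 50,025.00 at the end of each six-month period.
Periodic rate r = 0.0275/2 per half-year; n is counted in half-years.
PV = PMT × [(1 − (1+r)^−n)/r] = 50,025 × [1 − (1+r)^−18] / r = CHF 792,877.07

CHF 792,877.07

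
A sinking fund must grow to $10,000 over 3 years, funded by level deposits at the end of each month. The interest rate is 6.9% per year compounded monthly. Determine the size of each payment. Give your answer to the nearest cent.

Level ordinary annuity; solve FV = PMT × [((1+r)^n − 1)/r] for PMT.
Periodic rate r = 0.069/12 per month; n is counted in months.
With n = 36: PMT = 10,000 / ([((1+r)^n − 1)/r]) = $250.81

$250.81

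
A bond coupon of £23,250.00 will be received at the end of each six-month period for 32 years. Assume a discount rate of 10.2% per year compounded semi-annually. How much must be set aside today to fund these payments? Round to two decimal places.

£436,990.31

This is an ordinary annuity: 64 payments of £23,250.00 at the end of each six-month period.
Periodic rate r = 0.102/2 per half-year; n is counted in half-years.
PV = PMT × [(1 − (1+r)^−n)/r] = 23,250 × [1 − (1+r)^−64] / r = £436,990.31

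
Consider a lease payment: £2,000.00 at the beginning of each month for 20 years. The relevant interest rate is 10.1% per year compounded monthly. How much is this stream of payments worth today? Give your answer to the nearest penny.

£207,566.51

This is an annuity due: 240 payments of £2,000.00 at the beginning of each month.
Periodic rate r = 0.101/12 per month; n is counted in months.
PV = PMT × [(1 − (1+r)^−n)/r] × (1+r) = 2,000 × [1 − (1+r)^−240] / r × (1+r) = £207,566.51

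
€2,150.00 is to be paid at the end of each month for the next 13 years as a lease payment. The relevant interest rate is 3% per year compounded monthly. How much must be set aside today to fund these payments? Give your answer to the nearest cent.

This is an ordinary annuity: 156 payments of €2,150.00 at the end of each month.
Periodic rate r = 0.03/12 per month; n is counted in months.
PV = PMT × [(1 − (1+r)^−n)/r] = 2,150 × [1 − (1+r)^−156] / r = €277,447.64

€277,447.64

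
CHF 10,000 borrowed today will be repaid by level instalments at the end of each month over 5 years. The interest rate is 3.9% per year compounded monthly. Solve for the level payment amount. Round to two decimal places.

Level ordinary annuity; solve PV = PMT × [(1 − (1+r)^−n)/r] for PMT.
Periodic rate r = 0.039/12 per month; n is counted in months.
With n = 60: PMT = 10,000 / ([(1 − (1+r)^−n)/r]) = CHF 183.71

CHF 183.71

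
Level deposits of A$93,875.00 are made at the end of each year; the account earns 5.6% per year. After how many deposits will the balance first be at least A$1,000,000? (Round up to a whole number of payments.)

Periodic rate r = 0.056 per year.
Ordinary annuity FV: 1,000,000 = 93,875 × [((1+r)^n − 1)/r].
(1+r)^n = 1 + 1,000,000 × r / 93,875, so n = ln(1 + 1,000,000·r/93,875) / ln(1+r) = 8.59.
Round up to a whole number of payments: n = 9.

9 payments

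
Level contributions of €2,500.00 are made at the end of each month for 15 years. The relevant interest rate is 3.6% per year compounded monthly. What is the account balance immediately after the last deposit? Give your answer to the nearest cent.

€595,516.86

This is an ordinary annuity: 180 deposits of €2,500.00 at the end of each month.
Periodic rate r = 0.036/12 per month; n is counted in months.
FV = PMT × [((1+r)^n − 1)/r] = 2,500 × [(1+r)^180 − 1] / r = €595,516.86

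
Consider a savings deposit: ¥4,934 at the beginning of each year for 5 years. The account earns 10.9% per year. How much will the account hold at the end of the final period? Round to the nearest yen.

¥34,010

This is an annuity due: 5 deposits of ¥4,934 at the beginning of each year.
Periodic rate r = 0.109 per year.
FV = PMT × [((1+r)^n − 1)/r] × (1+r) = 4,934 × [(1+r)^5 − 1] / r × (1+r) = ¥34,010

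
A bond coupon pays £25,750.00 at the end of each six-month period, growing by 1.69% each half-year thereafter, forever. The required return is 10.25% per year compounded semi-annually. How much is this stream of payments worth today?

Periodic rate r = 0.1025/2 per half-year.
Growing perpetuity (Gordon): PV = PMT₁ / (r − g) = 25,750 / (r − 0.0169) = £749,636.10.

£749,636.10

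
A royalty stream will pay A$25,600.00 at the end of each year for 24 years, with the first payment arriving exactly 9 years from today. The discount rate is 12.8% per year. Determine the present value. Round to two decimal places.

A$72,067.95

Ordinary annuity of 24 payments, first payment at period 9.
Periodic rate r = 0.128 per year.
The ordinary-annuity PV formula values the stream one period before the first payment (period 8); discount that back 8 periods:
PV₀ = 25,600 × [1 − (1+r)^−24] / r × (1+r)^−8 = A$72,067.95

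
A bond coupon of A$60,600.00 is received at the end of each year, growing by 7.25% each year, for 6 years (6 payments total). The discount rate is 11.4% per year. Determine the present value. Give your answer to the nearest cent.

Periodic rate r = 0.114 per year.
Growing ordinary annuity: PV = PMT₁ × [1 − ((1+g)/(1+r))^n] / (r − g) = 60,600 × [1 − ((1+0.0725)/(1+r))^6] / (r − 0.0725) = A$297,461.94.

A$297,461.94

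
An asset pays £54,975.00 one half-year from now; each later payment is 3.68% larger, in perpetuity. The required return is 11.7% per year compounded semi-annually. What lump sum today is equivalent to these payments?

£2,533,410.14

Periodic rate r = 0.117/2 per half-year.
Growing perpetuity (Gordon): PV = PMT₁ / (r − g) = 54,975 / (r − 0.0368) = £2,533,410.14.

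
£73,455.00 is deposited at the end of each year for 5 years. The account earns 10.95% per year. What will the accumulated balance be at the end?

£457,008.43

This is an ordinary annuity: 5 deposits of £73,455.00 at the end of each year.
Periodic rate r = 0.1095 per year.
FV = PMT × [((1+r)^n − 1)/r] = 73,455 × [(1+r)^5 − 1] / r = £457,008.43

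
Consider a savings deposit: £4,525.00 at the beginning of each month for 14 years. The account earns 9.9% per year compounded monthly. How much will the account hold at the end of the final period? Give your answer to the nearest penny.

This is an annuity due: 168 deposits of £4,525.00 at the beginning of each month.
Periodic rate r = 0.099/12 per month; n is counted in months.
FV = PMT × [((1+r)^n − 1)/r] × (1+r) = 4,525 × [(1+r)^168 − 1] / r × (1+r) = £1,645,840.23

£1,645,840.23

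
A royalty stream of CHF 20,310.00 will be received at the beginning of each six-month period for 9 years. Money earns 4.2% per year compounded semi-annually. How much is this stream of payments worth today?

CHF 308,166.31

This is an annuity due: 18 payments of CHF 20,310.00 at the beginning of each six-month period.
Periodic rate r = 0.042/2 per half-year; n is counted in half-years.
PV = PMT × [(1 − (1+r)^−n)/r] × (1+r) = 20,310 × [1 − (1+r)^−18] / r × (1+r) = CHF 308,166.31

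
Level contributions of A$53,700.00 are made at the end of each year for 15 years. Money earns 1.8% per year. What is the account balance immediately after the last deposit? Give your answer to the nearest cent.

This is an ordinary annuity: 15 deposits of A$53,700.00 at the end of each year.
Periodic rate r = 0.018 per year.
FV = PMT × [((1+r)^n − 1)/r] = 53,700 × [(1+r)^15 − 1] / r = A$915,354.39

A$915,354.39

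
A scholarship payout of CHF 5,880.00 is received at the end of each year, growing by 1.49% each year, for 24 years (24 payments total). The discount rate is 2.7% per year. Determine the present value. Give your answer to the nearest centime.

CHF 120,305.64

Periodic rate r = 0.027 per year.
Growing ordinary annuity: PV = PMT₁ × [1 − ((1+g)/(1+r))^n] / (r − g) = 5,880 × [1 − ((1+0.0149)/(1+r))^24] / (r − 0.0149) = CHF 120,305.64.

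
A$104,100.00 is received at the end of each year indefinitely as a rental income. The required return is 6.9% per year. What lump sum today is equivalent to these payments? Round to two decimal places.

Periodic rate r = 0.069 per year.
Level perpetuity: PV = PMT / r = 104,100 / (0.069) = A$1,508,695.65.

A$1,508,695.65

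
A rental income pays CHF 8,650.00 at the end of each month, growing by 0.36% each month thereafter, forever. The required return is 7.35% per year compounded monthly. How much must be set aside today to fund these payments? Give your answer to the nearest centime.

CHF 3,425,742.57

Periodic rate r = 0.0735/12 per month.
Growing perpetuity (Gordon): PV = PMT₁ / (r − g) = 8,650 / (r − 0.0036) = CHF 3,425,742.57.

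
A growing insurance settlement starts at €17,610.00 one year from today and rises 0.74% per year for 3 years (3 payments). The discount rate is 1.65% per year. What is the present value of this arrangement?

€51,508.57

Periodic rate r = 0.0165 per year.
Growing ordinary annuity: PV = PMT₁ × [1 − ((1+g)/(1+r))^n] / (r − g) = 17,610 × [1 − ((1+0.0074)/(1+r))^3] / (r − 0.0074) = €51,508.57.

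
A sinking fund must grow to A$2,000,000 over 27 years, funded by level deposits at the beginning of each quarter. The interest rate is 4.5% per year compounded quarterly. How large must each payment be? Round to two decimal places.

Level annuity due; solve FV = PMT × [((1+r)^n − 1)/r] × (1+r) for PMT.
Periodic rate r = 0.045/4 per quarter; n is counted in quarters.
With n = 108: PMT = 2,000,000 / ([((1+r)^n − 1)/r] × (1+r)) = A$9,478.00

A$9,478.00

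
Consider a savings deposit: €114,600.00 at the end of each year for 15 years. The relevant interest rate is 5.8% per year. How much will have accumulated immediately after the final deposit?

€2,627,144.98

This is an ordinary annuity: 15 deposits of €114,600.00 at the end of each year.
Periodic rate r = 0.058 per year.
FV = PMT × [((1+r)^n − 1)/r] = 114,600 × [(1+r)^15 − 1] / r = €2,627,144.98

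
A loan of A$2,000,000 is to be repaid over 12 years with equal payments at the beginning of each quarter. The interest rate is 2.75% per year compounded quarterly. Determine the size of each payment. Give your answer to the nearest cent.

Level annuity due; solve PV = PMT × [(1 − (1+r)^−n)/r] × (1+r) for PMT.
Periodic rate r = 0.0275/4 per quarter; n is counted in quarters.
With n = 48: PMT = 2,000,000 / ([(1 − (1+r)^−n)/r] × (1+r)) = A$48,725.90

A$48,725.90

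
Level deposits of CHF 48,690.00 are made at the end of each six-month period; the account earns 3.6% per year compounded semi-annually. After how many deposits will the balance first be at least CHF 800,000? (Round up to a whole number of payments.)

Periodic rate r = 0.036/2 per half-year; n is counted in half-years.
Ordinary annuity FV: 800,000 = 48,690 × [((1+r)^n − 1)/r].
(1+r)^n = 1 + 800,000 × r / 48,690, so n = ln(1 + 800,000·r/48,690) / ln(1+r) = 14.52.
Round up to a whole number of payments: n = 15.

15 payments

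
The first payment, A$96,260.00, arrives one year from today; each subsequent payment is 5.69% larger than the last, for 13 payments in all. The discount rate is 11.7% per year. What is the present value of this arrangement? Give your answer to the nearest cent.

Periodic rate r = 0.117 per year.
Growing ordinary annuity: PV = PMT₁ × [1 − ((1+g)/(1+r))^n] / (r − g) = 96,260 × [1 − ((1+0.0569)/(1+r))^13] / (r − 0.0569) = A$821,257.52.

A$821,257.52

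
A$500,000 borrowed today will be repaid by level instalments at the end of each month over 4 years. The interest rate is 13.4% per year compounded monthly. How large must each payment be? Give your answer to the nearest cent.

A$13,513.23

Level ordinary annuity; solve PV = PMT × [(1 − (1+r)^−n)/r] for PMT.
Periodic rate r = 0.134/12 per month; n is counted in months.
With n = 48: PMT = 500,000 / ([(1 − (1+r)^−n)/r]) = A$13,513.23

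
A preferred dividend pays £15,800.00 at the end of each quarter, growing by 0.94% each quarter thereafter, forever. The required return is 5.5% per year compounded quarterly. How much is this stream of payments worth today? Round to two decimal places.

£3,632,183.91

Periodic rate r = 0.055/4 per quarter.
Growing perpetuity (Gordon): PV = PMT₁ / (r − g) = 15,800 / (r − 0.0094) = £3,632,183.91.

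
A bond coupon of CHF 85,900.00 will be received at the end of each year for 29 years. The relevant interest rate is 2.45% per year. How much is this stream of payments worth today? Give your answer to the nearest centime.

This is an ordinary annuity: 29 payments of CHF 85,900.00 at the end of each year.
Periodic rate r = 0.0245 per year.
PV = PMT × [(1 − (1+r)^−n)/r] = 85,900 × [1 − (1+r)^−29] / r = CHF 1,768,401.01

CHF 1,768,401.01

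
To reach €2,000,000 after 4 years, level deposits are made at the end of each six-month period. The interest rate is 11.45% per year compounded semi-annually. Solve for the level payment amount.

Level ordinary annuity; solve FV = PMT × [((1+r)^n − 1)/r] for PMT.
Periodic rate r = 0.1145/2 per half-year; n is counted in half-years.
With n = 8: PMT = 2,000,000 / ([((1+r)^n − 1)/r]) = €204,075.44

€204,075.44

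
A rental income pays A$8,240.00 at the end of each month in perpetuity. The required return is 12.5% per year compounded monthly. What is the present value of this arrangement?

A$791,040.00

Periodic rate r = 0.125/12 per month.
Level perpetuity: PV = PMT / r = 8,240 / (0.125/12) = A$791,040.00.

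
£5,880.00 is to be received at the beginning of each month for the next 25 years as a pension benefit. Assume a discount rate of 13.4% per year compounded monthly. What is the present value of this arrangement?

This is an annuity due: 300 payments of £5,880.00 at the beginning of each month.
Periodic rate r = 0.134/12 per month; n is counted in months.
PV = PMT × [(1 − (1+r)^−n)/r] × (1+r) = 5,880 × [1 − (1+r)^−300] / r × (1+r) = £513,416.53

£513,416.53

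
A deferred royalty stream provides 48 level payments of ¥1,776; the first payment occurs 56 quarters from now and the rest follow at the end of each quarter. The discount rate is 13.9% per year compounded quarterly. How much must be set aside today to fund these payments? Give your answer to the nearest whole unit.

Ordinary annuity of 48 payments, first payment at period 56.
Periodic rate r = 0.139/4 per quarter; n is counted in quarters.
The ordinary-annuity PV formula values the stream one period before the first payment (period 55); discount that back 55 periods:
PV₀ = 1,776 × [1 − (1+r)^−48] / r × (1+r)^−55 = ¥6,293

¥6,293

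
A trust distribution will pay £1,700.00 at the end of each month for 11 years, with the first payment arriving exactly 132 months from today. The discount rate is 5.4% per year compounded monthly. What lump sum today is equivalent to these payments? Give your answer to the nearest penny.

£93,809.49

Ordinary annuity of 132 payments, first payment at period 132.
Periodic rate r = 0.054/12 per month; n is counted in months.
The ordinary-annuity PV formula values the stream one period before the first payment (period 131); discount that back 131 periods:
PV₀ = 1,700 × [1 − (1+r)^−132] / r × (1+r)^−131 = £93,809.49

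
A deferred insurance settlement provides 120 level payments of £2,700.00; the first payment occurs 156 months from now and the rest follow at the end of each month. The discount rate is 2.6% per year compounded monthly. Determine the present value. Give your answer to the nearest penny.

Ordinary annuity of 120 payments, first payment at period 156.
Periodic rate r = 0.026/12 per month; n is counted in months.
The ordinary-annuity PV formula values the stream one period before the first payment (period 155); discount that back 155 periods:
PV₀ = 2,700 × [1 − (1+r)^−120] / r × (1+r)^−155 = £203,800.33

£203,800.33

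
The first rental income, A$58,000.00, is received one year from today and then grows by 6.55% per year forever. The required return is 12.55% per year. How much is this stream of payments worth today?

Periodic rate r = 0.1255 per year.
Growing perpetuity (Gordon): PV = PMT₁ / (r − g) = 58,000 / (r − 0.0655) = A$966,666.67.

A$966,666.67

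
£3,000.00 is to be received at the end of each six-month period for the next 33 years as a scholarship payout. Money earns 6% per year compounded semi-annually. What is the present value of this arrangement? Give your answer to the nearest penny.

£85,785.12

This is an ordinary annuity: 66 payments of £3,000.00 at the end of each six-month period.
Periodic rate r = 0.06/2 per half-year; n is counted in half-years.
PV = PMT × [(1 − (1+r)^−n)/r] = 3,000 × [1 − (1+r)^−66] / r = £85,785.12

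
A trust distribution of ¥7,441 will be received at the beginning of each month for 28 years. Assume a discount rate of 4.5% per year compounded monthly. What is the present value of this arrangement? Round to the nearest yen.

This is an annuity due: 336 payments of ¥7,441 at the beginning of each month.
Periodic rate r = 0.045/12 per month; n is counted in months.
PV = PMT × [(1 − (1+r)^−n)/r] × (1+r) = 7,441 × [1 − (1+r)^−336] / r × (1+r) = ¥1,425,419

¥1,425,419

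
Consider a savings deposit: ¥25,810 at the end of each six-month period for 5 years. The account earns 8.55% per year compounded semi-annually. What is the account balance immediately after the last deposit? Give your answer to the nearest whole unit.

¥313,858

This is an ordinary annuity: 10 deposits of ¥25,810 at the end of each six-month period.
Periodic rate r = 0.0855/2 per half-year; n is counted in half-years.
FV = PMT × [((1+r)^n − 1)/r] = 25,810 × [(1+r)^10 − 1] / r = ¥313,858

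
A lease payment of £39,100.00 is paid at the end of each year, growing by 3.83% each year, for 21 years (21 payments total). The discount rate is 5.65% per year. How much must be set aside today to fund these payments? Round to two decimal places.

£656,843.00

Periodic rate r = 0.0565 per year.
Growing ordinary annuity: PV = PMT₁ × [1 − ((1+g)/(1+r))^n] / (r − g) = 39,100 × [1 − ((1+0.0383)/(1+r))^21] / (r − 0.0383) = £656,843.00.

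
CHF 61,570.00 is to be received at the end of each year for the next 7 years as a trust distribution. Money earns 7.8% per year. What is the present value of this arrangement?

CHF 322,760.60

This is an ordinary annuity: 7 payments of CHF 61,570.00 at the end of each year.
Periodic rate r = 0.078 per year.
PV = PMT × [(1 − (1+r)^−n)/r] = 61,570 × [1 − (1+r)^−7] / r = CHF 322,760.60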